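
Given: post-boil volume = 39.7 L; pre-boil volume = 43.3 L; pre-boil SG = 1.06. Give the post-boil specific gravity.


SG_post = 1 + (SG_pre − 1)·V_pre/V_post
pts_pre = (1.06 − 1)·1000 = 60.0000
pts_post = 60.0000·43.3/39.7 = 65.4408
SG_post = 1 + 65.4408/1000

1.0654


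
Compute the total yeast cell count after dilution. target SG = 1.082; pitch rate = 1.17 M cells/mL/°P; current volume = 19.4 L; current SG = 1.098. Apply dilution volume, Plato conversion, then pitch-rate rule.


V_w = V·((SG_c−1)/(SG_t−1)−1);  °P = 259 − 259/SG_t;  cells = rate·(V+V_w)·°P
V_w = 19.4·((1.098−1)/(1.082−1)−1) = 3.7854
V_final = 19.4 + 3.7854 = 23.1854
°P = 259 − 259/1.082 = 19.6285
cells = 1.17·23.1854·19.6285

532.4590 billion cells


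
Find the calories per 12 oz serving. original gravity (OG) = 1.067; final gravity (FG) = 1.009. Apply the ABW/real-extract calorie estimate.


ABW = (OG−FG)·131.25·0.79/FG;  °P = 259 − 259/SG (for OG→OE and FG→AE);  RE = 0.1808·OE + 0.8192·AE;  Cal = (6.9·ABW + 4·(RE−0.1))·FG·3.55
ABW = (1.067 − 1.009)·131.25·0.79/1.009 = 5.9602
OE = 259 − 259/1.067 = 16.2634 °P
AE = 259 − 259/1.009 = 2.3102 °P
RE = 0.1808·16.2634 + 0.8192·2.3102 = 4.8329 °P
Cal = (6.9·5.9602 + 4·(4.8329−0.1))·1.009·3.55

215.1224 kcal


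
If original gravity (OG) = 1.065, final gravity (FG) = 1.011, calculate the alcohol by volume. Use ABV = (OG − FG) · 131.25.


ABV = (1.065 − 1.011) · 131.25

7.0875 % ABV


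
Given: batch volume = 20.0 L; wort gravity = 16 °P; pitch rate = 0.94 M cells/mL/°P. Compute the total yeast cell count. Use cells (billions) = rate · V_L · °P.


cells = 0.94 · 20.0 · 16

300.8000 billion cells


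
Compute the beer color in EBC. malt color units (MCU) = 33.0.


SRM = 1.4922·MCU^0.6859;  EBC = SRM·1.97
SRM = 1.4922·33.0^0.6859 = 16.4201
EBC = 16.4201·1.97

32.3476 EBC


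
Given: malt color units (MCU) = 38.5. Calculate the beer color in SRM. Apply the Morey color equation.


SRM = 1.4922 · MCU^0.6859
SRM = 1.4922 · 38.5^0.6859

18.2513 SRM


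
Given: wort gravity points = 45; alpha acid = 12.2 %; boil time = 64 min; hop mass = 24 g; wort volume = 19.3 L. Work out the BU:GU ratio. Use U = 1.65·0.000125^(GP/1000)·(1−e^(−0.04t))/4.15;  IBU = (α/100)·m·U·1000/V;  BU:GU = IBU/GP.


U = 1.65·0.000125^(45/1000)·(1−e^(−0.04·64))/4.15 = 0.2448
IBU = (12.2/100)·24·0.2448·1000/19.3 = 37.1423
BU:GU = 37.1423/45

0.8254


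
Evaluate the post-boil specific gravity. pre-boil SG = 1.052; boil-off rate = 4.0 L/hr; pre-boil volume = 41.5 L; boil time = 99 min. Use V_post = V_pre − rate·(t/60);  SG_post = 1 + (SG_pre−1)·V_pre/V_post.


V_post = 41.5 − 4.0·(99/60) = 34.9000
SG_post = 1 + (1.052 − 1)·41.5/34.9000

1.0618


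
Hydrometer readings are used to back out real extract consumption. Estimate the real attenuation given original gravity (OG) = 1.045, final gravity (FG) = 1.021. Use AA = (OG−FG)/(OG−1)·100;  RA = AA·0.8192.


AA = (1.045 − 1.021)/(1.045 − 1)·100 = 53.3333
RA = 53.3333·0.8192

43.6907 %


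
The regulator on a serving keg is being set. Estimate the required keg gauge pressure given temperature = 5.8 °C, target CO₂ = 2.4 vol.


psi = vols/(0.01821 + 0.09011·e^(−0.04·T)) − 14.695
psi = 2.4/(0.01821 + 0.09011·e^(−0.04·5.8)) − 14.695

12.0721 psi


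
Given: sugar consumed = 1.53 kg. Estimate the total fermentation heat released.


Q = m_sugar · 590 kJ/kg
Q = 1.53 · 590

902.7000 kJ


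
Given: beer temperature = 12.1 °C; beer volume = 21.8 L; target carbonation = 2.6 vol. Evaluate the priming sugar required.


residual = 14.695·(0.01821 + 0.09011·e^(−0.04·T));  sugar = (target − residual)·4.0·V
residual = 14.695·(0.01821 + 0.09011·e^(−0.04·12.1)) = 1.0837
sugar = (2.6 − 1.0837)·4.0·21.8

132.2216 g


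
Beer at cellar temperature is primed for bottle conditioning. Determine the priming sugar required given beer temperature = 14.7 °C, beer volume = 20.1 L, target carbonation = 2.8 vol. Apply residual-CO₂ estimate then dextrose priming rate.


residual = 14.695·(0.01821 + 0.09011·e^(−0.04·T));  sugar = (target − residual)·4.0·V
residual = 14.695·(0.01821 + 0.09011·e^(−0.04·14.7)) = 1.0031
sugar = (2.8 − 1.0031)·4.0·20.1

144.4718 g


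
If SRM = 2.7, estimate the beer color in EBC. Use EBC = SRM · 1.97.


EBC = 2.7 · 1.97

5.3190 EBC


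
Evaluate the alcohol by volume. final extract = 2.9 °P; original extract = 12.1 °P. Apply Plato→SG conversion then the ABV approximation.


SG = 259/(259 − P);  ABV = (OG − FG)·131.25
OG = 259/(259 − 12.1) = 1.0490
FG = 259/(259 − 2.9) = 1.0113
ABV = (1.0490 − 1.0113)·131.25

4.9460 % ABV


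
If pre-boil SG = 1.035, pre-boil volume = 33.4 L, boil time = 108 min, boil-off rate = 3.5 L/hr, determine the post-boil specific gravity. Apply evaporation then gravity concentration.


V_post = V_pre − rate·(t/60);  SG_post = 1 + (SG_pre−1)·V_pre/V_post
V_post = 33.4 − 3.5·(108/60) = 27.1000
SG_post = 1 + (1.035 − 1)·33.4/27.1000

1.0431


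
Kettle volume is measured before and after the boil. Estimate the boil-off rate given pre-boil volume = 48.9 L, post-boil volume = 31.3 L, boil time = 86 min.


rate = (V_pre − V_post) / (t_min/60)
rate = (48.9 − 31.3) / (86/60)

12.2791 L/hr


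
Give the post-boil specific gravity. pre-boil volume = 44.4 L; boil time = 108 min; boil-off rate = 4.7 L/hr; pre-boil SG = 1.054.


V_post = V_pre − rate·(t/60);  SG_post = 1 + (SG_pre−1)·V_pre/V_post
V_post = 44.4 − 4.7·(108/60) = 35.9400
SG_post = 1 + (1.054 − 1)·44.4/35.9400

1.0667


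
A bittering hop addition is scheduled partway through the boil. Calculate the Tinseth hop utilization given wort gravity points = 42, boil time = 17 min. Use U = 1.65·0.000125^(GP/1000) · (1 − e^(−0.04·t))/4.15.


bigness = 1.65·0.000125^(42/1000) = 1.1312
boil_factor = (1 − e^(−0.04·17))/4.15 = 0.1189
U = 1.1312 · 0.1189

0.1345


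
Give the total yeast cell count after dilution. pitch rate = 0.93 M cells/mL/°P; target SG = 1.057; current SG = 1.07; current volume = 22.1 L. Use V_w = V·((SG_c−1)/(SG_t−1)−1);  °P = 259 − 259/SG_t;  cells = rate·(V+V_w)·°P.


V_w = 22.1·((1.07−1)/(1.057−1)−1) = 5.0404
V_final = 22.1 + 5.0404 = 27.1404
°P = 259 − 259/1.057 = 13.9669
cells = 0.93·27.1404·13.9669

352.5316 billion cells


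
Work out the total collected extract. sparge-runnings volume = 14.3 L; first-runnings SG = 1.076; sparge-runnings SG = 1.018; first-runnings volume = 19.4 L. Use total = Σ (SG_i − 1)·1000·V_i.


first = (1.076 − 1)·1000·19.4 = 1474.4000
sparge = (1.018 − 1)·1000·14.3 = 257.4000
total = 1474.4000 + 257.4000

1731.8000 gravity·L


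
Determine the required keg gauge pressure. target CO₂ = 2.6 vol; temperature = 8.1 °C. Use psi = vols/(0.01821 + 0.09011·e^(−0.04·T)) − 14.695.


psi = 2.6/(0.01821 + 0.09011·e^(−0.04·8.1)) − 14.695

16.4868 psi


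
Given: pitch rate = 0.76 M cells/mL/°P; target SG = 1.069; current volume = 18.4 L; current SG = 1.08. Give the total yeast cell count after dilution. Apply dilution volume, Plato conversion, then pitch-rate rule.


V_w = V·((SG_c−1)/(SG_t−1)−1);  °P = 259 − 259/SG_t;  cells = rate·(V+V_w)·°P
V_w = 18.4·((1.08−1)/(1.069−1)−1) = 2.9333
V_final = 18.4 + 2.9333 = 21.3333
°P = 259 − 259/1.069 = 16.7175
cells = 0.76·21.3333·16.7175

271.0463 billion cells


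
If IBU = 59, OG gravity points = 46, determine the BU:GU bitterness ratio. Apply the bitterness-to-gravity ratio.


BU:GU = IBU / OG_points
BU:GU = 59 / 46

1.2826


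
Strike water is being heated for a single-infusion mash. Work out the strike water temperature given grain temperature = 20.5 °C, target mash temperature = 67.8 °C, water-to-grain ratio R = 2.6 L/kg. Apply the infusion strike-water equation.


T_strike = (0.41/R)·(T_mash − T_grain) + T_mash
T_strike = (0.41/2.6)·(67.8 − 20.5) + 67.8

75.2588 °C


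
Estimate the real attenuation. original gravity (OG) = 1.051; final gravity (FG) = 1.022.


AA = (OG−FG)/(OG−1)·100;  RA = AA·0.8192
AA = (1.051 − 1.022)/(1.051 − 1)·100 = 56.8627
RA = 56.8627·0.8192

46.5820 %


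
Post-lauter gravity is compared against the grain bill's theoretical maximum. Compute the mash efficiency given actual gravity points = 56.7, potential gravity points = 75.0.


efficiency = actual / potential × 100
efficiency = 56.7 / 75.0 × 100

75.6000 %


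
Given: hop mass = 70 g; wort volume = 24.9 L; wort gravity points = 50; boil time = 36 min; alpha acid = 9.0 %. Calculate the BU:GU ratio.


U = 1.65·0.000125^(GP/1000)·(1−e^(−0.04t))/4.15;  IBU = (α/100)·m·U·1000/V;  BU:GU = IBU/GP
U = 1.65·0.000125^(50/1000)·(1−e^(−0.04·36))/4.15 = 0.1936
IBU = (9.0/100)·70·0.1936·1000/24.9 = 48.9766
BU:GU = 48.9766/50

0.9795


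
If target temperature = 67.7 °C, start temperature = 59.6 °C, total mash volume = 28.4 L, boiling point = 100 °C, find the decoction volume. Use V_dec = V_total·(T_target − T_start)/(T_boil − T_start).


V_dec = 28.4·(67.7 − 59.6)/(100 − 59.6)

5.6941 L


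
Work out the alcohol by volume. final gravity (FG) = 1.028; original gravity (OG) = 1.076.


ABV = (OG − FG) · 131.25
ABV = (1.076 − 1.028) · 131.25

6.3000 % ABV


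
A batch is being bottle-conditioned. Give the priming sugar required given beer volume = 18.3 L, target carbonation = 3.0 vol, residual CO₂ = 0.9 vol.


sugar = (target − residual)·4.0·V
sugar = (3.0 − 0.9)·4.0·18.3

153.7200 g


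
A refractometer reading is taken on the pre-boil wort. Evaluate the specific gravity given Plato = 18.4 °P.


SG = 259/(259 − P)
SG = 259/(259 − 18.4)

1.0765


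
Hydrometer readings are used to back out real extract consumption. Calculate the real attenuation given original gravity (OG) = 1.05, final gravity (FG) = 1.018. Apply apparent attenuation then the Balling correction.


AA = (OG−FG)/(OG−1)·100;  RA = AA·0.8192
AA = (1.05 − 1.018)/(1.05 − 1)·100 = 64.0000
RA = 64.0000·0.8192

52.4288 %


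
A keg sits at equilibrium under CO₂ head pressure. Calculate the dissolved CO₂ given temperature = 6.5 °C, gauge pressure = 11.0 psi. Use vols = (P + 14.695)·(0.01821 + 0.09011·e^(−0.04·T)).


vols = (11.0 + 14.695)·(0.01821 + 0.09011·e^(−0.04·6.5))

2.2532 volumes


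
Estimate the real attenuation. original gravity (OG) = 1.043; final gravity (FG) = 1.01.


AA = (OG−FG)/(OG−1)·100;  RA = AA·0.8192
AA = (1.043 − 1.01)/(1.043 − 1)·100 = 76.7442
RA = 76.7442·0.8192

62.8688 %


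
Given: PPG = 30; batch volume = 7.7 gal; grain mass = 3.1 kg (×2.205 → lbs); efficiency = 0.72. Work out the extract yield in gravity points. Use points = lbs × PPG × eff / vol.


lbs = 3.1 × 2.205 = 6.8355
points = 6.8355 × 30 × 0.72 / 7.7

19.1749 points


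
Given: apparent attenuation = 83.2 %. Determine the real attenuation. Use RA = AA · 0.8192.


RA = 83.2 · 0.8192

68.1574 %


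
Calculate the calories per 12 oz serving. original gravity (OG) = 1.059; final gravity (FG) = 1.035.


ABW = (OG−FG)·131.25·0.79/FG;  °P = 259 − 259/SG (for OG→OE and FG→AE);  RE = 0.1808·OE + 0.8192·AE;  Cal = (6.9·ABW + 4·(RE−0.1))·FG·3.55
ABW = (1.059 − 1.035)·131.25·0.79/1.035 = 2.4043
OE = 259 − 259/1.059 = 14.4297 °P
AE = 259 − 259/1.035 = 8.7585 °P
RE = 0.1808·14.4297 + 0.8192·8.7585 = 9.7838 °P
Cal = (6.9·2.4043 + 4·(9.7838−0.1))·1.035·3.55

203.2787 kcal


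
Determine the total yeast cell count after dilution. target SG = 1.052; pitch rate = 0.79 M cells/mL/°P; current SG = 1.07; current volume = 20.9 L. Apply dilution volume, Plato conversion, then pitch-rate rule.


V_w = V·((SG_c−1)/(SG_t−1)−1);  °P = 259 − 259/SG_t;  cells = rate·(V+V_w)·°P
V_w = 20.9·((1.07−1)/(1.052−1)−1) = 7.2346
V_final = 20.9 + 7.2346 = 28.1346
°P = 259 − 259/1.052 = 12.8023
cells = 0.79·28.1346·12.8023

284.5479 billion cells


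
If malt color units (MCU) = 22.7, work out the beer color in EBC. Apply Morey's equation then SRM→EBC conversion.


SRM = 1.4922·MCU^0.6859;  EBC = SRM·1.97
SRM = 1.4922·22.7^0.6859 = 12.7036
EBC = 12.7036·1.97

25.0260 EBC


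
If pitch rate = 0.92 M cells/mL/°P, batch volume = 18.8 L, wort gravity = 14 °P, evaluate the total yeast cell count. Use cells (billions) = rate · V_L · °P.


cells = 0.92 · 18.8 · 14

242.1440 billion cells


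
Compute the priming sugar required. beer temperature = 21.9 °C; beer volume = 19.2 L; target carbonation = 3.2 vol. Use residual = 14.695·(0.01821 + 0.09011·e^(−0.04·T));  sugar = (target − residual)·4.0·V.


residual = 14.695·(0.01821 + 0.09011·e^(−0.04·21.9)) = 0.8190
sugar = (3.2 − 0.8190)·4.0·19.2

182.8578 g


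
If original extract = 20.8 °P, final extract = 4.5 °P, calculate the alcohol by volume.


SG = 259/(259 − P);  ABV = (OG − FG)·131.25
OG = 259/(259 − 20.8) = 1.0873
FG = 259/(259 − 4.5) = 1.0177
ABV = (1.0873 − 1.0177)·131.25

9.1402 % ABV


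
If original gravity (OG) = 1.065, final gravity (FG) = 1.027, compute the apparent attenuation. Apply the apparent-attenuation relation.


AA = (OG − FG)/(OG − 1) · 100
AA = (1.065 − 1.027)/(1.065 − 1) · 100

58.4615 %


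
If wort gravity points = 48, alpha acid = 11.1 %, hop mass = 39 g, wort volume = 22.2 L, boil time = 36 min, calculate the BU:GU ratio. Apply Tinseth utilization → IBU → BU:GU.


U = 1.65·0.000125^(GP/1000)·(1−e^(−0.04t))/4.15;  IBU = (α/100)·m·U·1000/V;  BU:GU = IBU/GP
U = 1.65·0.000125^(48/1000)·(1−e^(−0.04·36))/4.15 = 0.1971
IBU = (11.1/100)·39·0.1971·1000/22.2 = 38.4315
BU:GU = 38.4315/48

0.8007


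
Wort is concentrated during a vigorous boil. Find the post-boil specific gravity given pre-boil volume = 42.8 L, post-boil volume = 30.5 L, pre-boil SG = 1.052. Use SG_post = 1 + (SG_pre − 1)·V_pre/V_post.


pts_pre = (1.052 − 1)·1000 = 52.0000
pts_post = 52.0000·42.8/30.5 = 72.9705
SG_post = 1 + 72.9705/1000

1.0730


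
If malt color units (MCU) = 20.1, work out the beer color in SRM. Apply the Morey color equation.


SRM = 1.4922 · MCU^0.6859
SRM = 1.4922 · 20.1^0.6859

11.6866 SRM


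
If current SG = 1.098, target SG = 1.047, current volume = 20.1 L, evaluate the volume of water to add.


V_water = V·((SG_curr − 1)/(SG_target − 1) − 1)
V_water = 20.1·((1.098 − 1)/(1.047 − 1) − 1)

21.8106 L


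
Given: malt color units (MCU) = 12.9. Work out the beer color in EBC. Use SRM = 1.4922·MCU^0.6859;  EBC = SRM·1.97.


SRM = 1.4922·12.9^0.6859 = 8.6215
EBC = 8.6215·1.97

16.9843 EBC


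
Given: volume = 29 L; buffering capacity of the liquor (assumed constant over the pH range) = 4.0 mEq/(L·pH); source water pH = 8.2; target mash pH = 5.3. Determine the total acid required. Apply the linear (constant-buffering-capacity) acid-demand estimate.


acid = buffering capacity · (pH_source − pH_target) · V
acid = 4.0 · (8.2 − 5.3) · 29

336.4000 mEq


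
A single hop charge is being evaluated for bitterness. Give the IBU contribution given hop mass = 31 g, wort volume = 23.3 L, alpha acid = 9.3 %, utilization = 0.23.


IBU = (α/100)·mass·U·1000 / V
IBU = (9.3/100)·31·0.23·1000 / 23.3

28.4588 IBU


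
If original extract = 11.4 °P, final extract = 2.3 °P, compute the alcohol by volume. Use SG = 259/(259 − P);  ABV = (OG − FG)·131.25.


OG = 259/(259 − 11.4) = 1.0460
FG = 259/(259 − 2.3) = 1.0090
ABV = (1.0460 − 1.0090)·131.25

4.8670 % ABV


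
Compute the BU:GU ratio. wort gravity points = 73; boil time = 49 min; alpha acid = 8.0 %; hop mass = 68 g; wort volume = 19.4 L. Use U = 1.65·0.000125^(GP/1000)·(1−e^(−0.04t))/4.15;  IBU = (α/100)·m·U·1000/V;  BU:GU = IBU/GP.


U = 1.65·0.000125^(73/1000)·(1−e^(−0.04·49))/4.15 = 0.1772
IBU = (8.0/100)·68·0.1772·1000/19.4 = 49.7018
BU:GU = 49.7018/73

0.6808


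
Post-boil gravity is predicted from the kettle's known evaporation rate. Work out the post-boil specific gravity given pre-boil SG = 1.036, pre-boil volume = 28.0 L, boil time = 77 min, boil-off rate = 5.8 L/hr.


V_post = V_pre − rate·(t/60);  SG_post = 1 + (SG_pre−1)·V_pre/V_post
V_post = 28.0 − 5.8·(77/60) = 20.5567
SG_post = 1 + (1.036 − 1)·28.0/20.5567

1.0490


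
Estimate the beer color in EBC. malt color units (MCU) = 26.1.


SRM = 1.4922·MCU^0.6859;  EBC = SRM·1.97
SRM = 1.4922·26.1^0.6859 = 13.9798
EBC = 13.9798·1.97

27.5402 EBC


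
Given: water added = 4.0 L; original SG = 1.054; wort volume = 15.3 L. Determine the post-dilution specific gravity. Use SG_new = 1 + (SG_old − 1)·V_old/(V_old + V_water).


pts = (1.054 − 1)·1000·15.3/(15.3 + 4.0) = 42.8083
SG_new = 1 + 42.8083/1000

1.0428


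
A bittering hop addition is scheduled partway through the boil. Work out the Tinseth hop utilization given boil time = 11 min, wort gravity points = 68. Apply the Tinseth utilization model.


U = 1.65·0.000125^(GP/1000) · (1 − e^(−0.04·t))/4.15
bigness = 1.65·0.000125^(68/1000) = 0.8955
boil_factor = (1 − e^(−0.04·11))/4.15 = 0.0858
U = 0.8955 · 0.0858

0.0768


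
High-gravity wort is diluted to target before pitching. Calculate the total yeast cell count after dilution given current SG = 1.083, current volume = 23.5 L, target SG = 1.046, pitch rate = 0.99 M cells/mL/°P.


V_w = V·((SG_c−1)/(SG_t−1)−1);  °P = 259 − 259/SG_t;  cells = rate·(V+V_w)·°P
V_w = 23.5·((1.083−1)/(1.046−1)−1) = 18.9022
V_final = 23.5 + 18.9022 = 42.4022
°P = 259 − 259/1.046 = 11.3901
cells = 0.99·42.4022·11.3901

478.1336 billion cells


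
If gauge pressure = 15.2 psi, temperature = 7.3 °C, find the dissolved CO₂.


vols = (P + 14.695)·(0.01821 + 0.09011·e^(−0.04·T))
vols = (15.2 + 14.695)·(0.01821 + 0.09011·e^(−0.04·7.3))

2.5561 volumes


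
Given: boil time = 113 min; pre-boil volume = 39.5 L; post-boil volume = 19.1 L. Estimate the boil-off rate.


rate = (V_pre − V_post) / (t_min/60)
rate = (39.5 − 19.1) / (113/60)

10.8319 L/hr


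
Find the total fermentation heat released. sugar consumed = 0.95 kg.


Q = m_sugar · 590 kJ/kg
Q = 0.95 · 590

560.5000 kJ


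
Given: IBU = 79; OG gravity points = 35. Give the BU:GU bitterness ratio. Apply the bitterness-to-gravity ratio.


BU:GU = IBU / OG_points
BU:GU = 79 / 35

2.2571


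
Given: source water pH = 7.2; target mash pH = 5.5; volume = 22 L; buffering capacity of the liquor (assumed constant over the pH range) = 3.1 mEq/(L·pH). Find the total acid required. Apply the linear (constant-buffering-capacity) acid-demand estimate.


acid = buffering capacity · (pH_source − pH_target) · V
acid = 3.1 · (7.2 − 5.5) · 22

115.9400 mEq


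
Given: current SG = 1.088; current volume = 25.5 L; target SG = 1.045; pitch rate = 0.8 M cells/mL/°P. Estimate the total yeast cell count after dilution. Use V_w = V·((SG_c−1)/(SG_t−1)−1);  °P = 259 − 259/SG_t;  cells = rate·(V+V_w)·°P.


V_w = 25.5·((1.088−1)/(1.045−1)−1) = 24.3667
V_final = 25.5 + 24.3667 = 49.8667
°P = 259 − 259/1.045 = 11.1531
cells = 0.8·49.8667·11.1531

444.9347 billion cells


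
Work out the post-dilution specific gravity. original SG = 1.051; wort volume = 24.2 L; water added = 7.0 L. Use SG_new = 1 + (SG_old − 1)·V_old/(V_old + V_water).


pts = (1.051 − 1)·1000·24.2/(24.2 + 7.0) = 39.5577
SG_new = 1 + 39.5577/1000

1.0396


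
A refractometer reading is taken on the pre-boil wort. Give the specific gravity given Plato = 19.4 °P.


SG = 259/(259 − P)
SG = 259/(259 − 19.4)

1.0810


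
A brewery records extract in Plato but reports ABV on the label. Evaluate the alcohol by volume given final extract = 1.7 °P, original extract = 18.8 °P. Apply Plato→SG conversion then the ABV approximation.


SG = 259/(259 − P);  ABV = (OG − FG)·131.25
OG = 259/(259 − 18.8) = 1.0783
FG = 259/(259 − 1.7) = 1.0066
ABV = (1.0783 − 1.0066)·131.25

9.4055 % ABV


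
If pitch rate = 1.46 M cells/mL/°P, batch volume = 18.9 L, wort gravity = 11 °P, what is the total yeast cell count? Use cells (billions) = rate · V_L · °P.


cells = 1.46 · 18.9 · 11

303.5340 billion cells


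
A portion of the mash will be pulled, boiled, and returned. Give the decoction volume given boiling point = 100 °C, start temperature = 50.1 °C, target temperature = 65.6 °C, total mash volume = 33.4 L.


V_dec = V_total·(T_target − T_start)/(T_boil − T_start)
V_dec = 33.4·(65.6 − 50.1)/(100 − 50.1)

10.3747 L


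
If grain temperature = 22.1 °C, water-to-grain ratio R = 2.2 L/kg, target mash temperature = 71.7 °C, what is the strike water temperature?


T_strike = (0.41/R)·(T_mash − T_grain) + T_mash
T_strike = (0.41/2.2)·(71.7 − 22.1) + 71.7

80.9436 °C


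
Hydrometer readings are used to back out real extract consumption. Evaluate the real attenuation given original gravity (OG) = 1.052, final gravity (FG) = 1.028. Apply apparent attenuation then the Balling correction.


AA = (OG−FG)/(OG−1)·100;  RA = AA·0.8192
AA = (1.052 − 1.028)/(1.052 − 1)·100 = 46.1538
RA = 46.1538·0.8192

37.8092 %


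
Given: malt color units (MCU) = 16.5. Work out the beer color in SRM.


SRM = 1.4922 · MCU^0.6859
SRM = 1.4922 · 16.5^0.6859

10.2070 SRM


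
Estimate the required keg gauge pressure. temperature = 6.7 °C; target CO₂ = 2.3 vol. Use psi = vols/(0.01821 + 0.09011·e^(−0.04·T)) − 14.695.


psi = 2.3/(0.01821 + 0.09011·e^(−0.04·6.7)) − 14.695

11.7006 psi


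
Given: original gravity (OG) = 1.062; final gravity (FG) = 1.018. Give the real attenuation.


AA = (OG−FG)/(OG−1)·100;  RA = AA·0.8192
AA = (1.062 − 1.018)/(1.062 − 1)·100 = 70.9677
RA = 70.9677·0.8192

58.1368 %


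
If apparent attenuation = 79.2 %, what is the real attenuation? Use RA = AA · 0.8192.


RA = 79.2 · 0.8192

64.8806 %


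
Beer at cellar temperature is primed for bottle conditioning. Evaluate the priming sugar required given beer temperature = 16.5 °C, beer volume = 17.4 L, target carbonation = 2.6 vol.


residual = 14.695·(0.01821 + 0.09011·e^(−0.04·T));  sugar = (target − residual)·4.0·V
residual = 14.695·(0.01821 + 0.09011·e^(−0.04·16.5)) = 0.9520
sugar = (2.6 − 0.9520)·4.0·17.4

114.7013 g


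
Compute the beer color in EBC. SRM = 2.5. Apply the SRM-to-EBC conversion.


EBC = SRM · 1.97
EBC = 2.5 · 1.97

4.9250 EBC


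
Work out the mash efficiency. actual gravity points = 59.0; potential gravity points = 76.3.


efficiency = actual / potential × 100
efficiency = 59.0 / 76.3 × 100

77.3263 %


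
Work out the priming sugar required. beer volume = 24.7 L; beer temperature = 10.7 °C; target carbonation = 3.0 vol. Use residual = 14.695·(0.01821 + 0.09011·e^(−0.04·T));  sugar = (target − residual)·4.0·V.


residual = 14.695·(0.01821 + 0.09011·e^(−0.04·10.7)) = 1.1307
sugar = (3.0 − 1.1307)·4.0·24.7

184.6866 g


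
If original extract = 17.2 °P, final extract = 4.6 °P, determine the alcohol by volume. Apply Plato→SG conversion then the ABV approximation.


SG = 259/(259 − P);  ABV = (OG − FG)·131.25
OG = 259/(259 − 17.2) = 1.0711
FG = 259/(259 − 4.6) = 1.0181
ABV = (1.0711 − 1.0181)·131.25

6.9630 % ABV


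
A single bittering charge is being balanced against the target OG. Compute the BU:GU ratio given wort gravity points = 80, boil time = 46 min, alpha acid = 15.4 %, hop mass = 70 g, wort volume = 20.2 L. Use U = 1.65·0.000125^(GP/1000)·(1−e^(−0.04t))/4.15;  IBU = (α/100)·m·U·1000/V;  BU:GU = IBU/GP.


U = 1.65·0.000125^(80/1000)·(1−e^(−0.04·46))/4.15 = 0.1630
IBU = (15.4/100)·70·0.1630·1000/20.2 = 86.9654
BU:GU = 86.9654/80

1.0871


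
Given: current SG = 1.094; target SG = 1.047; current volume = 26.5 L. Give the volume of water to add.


V_water = V·((SG_curr − 1)/(SG_target − 1) − 1)
V_water = 26.5·((1.094 − 1)/(1.047 − 1) − 1)

26.5000 L


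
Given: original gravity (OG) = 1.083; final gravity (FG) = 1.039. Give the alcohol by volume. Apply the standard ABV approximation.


ABV = (OG − FG) · 131.25
ABV = (1.083 − 1.039) · 131.25

5.7750 % ABV


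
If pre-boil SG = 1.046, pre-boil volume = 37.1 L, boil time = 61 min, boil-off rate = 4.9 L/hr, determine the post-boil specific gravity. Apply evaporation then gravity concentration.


V_post = V_pre − rate·(t/60);  SG_post = 1 + (SG_pre−1)·V_pre/V_post
V_post = 37.1 − 4.9·(61/60) = 32.1183
SG_post = 1 + (1.046 − 1)·37.1/32.1183

1.0531


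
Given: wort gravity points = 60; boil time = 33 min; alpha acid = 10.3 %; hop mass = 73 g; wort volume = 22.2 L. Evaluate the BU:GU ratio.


U = 1.65·0.000125^(GP/1000)·(1−e^(−0.04t))/4.15;  IBU = (α/100)·m·U·1000/V;  BU:GU = IBU/GP
U = 1.65·0.000125^(60/1000)·(1−e^(−0.04·33))/4.15 = 0.1699
IBU = (10.3/100)·73·0.1699·1000/22.2 = 57.5548
BU:GU = 57.5548/60

0.9592


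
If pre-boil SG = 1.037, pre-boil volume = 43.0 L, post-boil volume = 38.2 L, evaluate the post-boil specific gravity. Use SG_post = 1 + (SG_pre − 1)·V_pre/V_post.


pts_pre = (1.037 − 1)·1000 = 37.0000
pts_post = 37.0000·43.0/38.2 = 41.6492
SG_post = 1 + 41.6492/1000

1.0416


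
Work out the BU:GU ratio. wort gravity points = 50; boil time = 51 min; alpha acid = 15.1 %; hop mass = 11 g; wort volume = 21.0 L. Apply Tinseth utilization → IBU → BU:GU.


U = 1.65·0.000125^(GP/1000)·(1−e^(−0.04t))/4.15;  IBU = (α/100)·m·U·1000/V;  BU:GU = IBU/GP
U = 1.65·0.000125^(50/1000)·(1−e^(−0.04·51))/4.15 = 0.2207
IBU = (15.1/100)·11·0.2207·1000/21.0 = 17.4557
BU:GU = 17.4557/50

0.3491


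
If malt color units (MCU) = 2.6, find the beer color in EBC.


SRM = 1.4922·MCU^0.6859;  EBC = SRM·1.97
SRM = 1.4922·2.6^0.6859 = 2.8738
EBC = 2.8738·1.97

5.6614 EBC


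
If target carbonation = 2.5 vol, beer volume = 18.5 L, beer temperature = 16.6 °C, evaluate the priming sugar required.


residual = 14.695·(0.01821 + 0.09011·e^(−0.04·T));  sugar = (target − residual)·4.0·V
residual = 14.695·(0.01821 + 0.09011·e^(−0.04·16.6)) = 0.9493
sugar = (2.5 − 0.9493)·4.0·18.5

114.7547 g


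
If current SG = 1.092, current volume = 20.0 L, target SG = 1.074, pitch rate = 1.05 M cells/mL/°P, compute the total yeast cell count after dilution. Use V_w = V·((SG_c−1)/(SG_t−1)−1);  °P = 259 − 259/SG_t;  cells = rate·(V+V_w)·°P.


V_w = 20.0·((1.092−1)/(1.074−1)−1) = 4.8649
V_final = 20.0 + 4.8649 = 24.8649
°P = 259 − 259/1.074 = 17.8454
cells = 1.05·24.8649·17.8454

465.9106 billion cells


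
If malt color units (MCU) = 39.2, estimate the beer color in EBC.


SRM = 1.4922·MCU^0.6859;  EBC = SRM·1.97
SRM = 1.4922·39.2^0.6859 = 18.4783
EBC = 18.4783·1.97

36.4022 EBC


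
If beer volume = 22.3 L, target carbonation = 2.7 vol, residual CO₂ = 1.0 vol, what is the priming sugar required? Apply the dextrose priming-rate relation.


sugar = (target − residual)·4.0·V
sugar = (2.7 − 1.0)·4.0·22.3

151.6400 g


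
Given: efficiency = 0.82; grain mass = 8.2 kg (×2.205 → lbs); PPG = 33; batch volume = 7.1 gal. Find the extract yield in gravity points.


points = lbs × PPG × eff / vol
lbs = 8.2 × 2.205 = 18.0810
points = 18.0810 × 33 × 0.82 / 7.1

68.9115 points


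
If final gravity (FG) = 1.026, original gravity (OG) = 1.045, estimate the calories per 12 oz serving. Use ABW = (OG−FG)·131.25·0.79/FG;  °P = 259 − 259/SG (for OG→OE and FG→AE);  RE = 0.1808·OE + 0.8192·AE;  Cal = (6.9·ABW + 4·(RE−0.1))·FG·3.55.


ABW = (1.045 − 1.026)·131.25·0.79/1.026 = 1.9201
OE = 259 − 259/1.045 = 11.1531 °P
AE = 259 − 259/1.026 = 6.5634 °P
RE = 0.1808·11.1531 + 0.8192·6.5634 = 7.3932 °P
Cal = (6.9·1.9201 + 4·(7.3932−0.1))·1.026·3.55

154.5125 kcal


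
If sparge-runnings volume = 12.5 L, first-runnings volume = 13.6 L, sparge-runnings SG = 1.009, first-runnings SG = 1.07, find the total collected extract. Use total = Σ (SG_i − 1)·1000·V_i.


first = (1.07 − 1)·1000·13.6 = 952.0000
sparge = (1.009 − 1)·1000·12.5 = 112.5000
total = 952.0000 + 112.5000

1064.5000 gravity·L


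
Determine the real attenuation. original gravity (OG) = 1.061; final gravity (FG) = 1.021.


AA = (OG−FG)/(OG−1)·100;  RA = AA·0.8192
AA = (1.061 − 1.021)/(1.061 − 1)·100 = 65.5738
RA = 65.5738·0.8192

53.7180 %


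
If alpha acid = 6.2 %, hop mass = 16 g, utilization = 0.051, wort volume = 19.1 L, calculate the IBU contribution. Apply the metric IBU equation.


IBU = (α/100)·mass·U·1000 / V
IBU = (6.2/100)·16·0.051·1000 / 19.1

2.6488 IBU


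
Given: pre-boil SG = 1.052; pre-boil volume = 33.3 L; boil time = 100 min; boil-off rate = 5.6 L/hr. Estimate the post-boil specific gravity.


V_post = V_pre − rate·(t/60);  SG_post = 1 + (SG_pre−1)·V_pre/V_post
V_post = 33.3 − 5.6·(100/60) = 23.9667
SG_post = 1 + (1.052 − 1)·33.3/23.9667

1.0723


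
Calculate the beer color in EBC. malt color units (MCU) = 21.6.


SRM = 1.4922·MCU^0.6859;  EBC = SRM·1.97
SRM = 1.4922·21.6^0.6859 = 12.2780
EBC = 12.2780·1.97

24.1877 EBC


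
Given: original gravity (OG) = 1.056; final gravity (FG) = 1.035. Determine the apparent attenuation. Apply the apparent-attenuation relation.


AA = (OG − FG)/(OG − 1) · 100
AA = (1.056 − 1.035)/(1.056 − 1) · 100

37.5000 %


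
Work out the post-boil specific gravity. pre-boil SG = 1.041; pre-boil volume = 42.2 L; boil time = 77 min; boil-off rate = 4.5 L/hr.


V_post = V_pre − rate·(t/60);  SG_post = 1 + (SG_pre−1)·V_pre/V_post
V_post = 42.2 − 4.5·(77/60) = 36.4250
SG_post = 1 + (1.041 − 1)·42.2/36.4250

1.0475


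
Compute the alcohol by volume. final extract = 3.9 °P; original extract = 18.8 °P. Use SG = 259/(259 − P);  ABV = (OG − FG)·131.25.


OG = 259/(259 − 18.8) = 1.0783
FG = 259/(259 − 3.9) = 1.0153
ABV = (1.0783 − 1.0153)·131.25

8.2661 % ABV


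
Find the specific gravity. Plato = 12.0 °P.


SG = 259/(259 − P)
SG = 259/(259 − 12.0)

1.0486


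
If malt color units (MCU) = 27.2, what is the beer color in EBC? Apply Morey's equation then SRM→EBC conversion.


SRM = 1.4922·MCU^0.6859;  EBC = SRM·1.97
SRM = 1.4922·27.2^0.6859 = 14.3813
EBC = 14.3813·1.97

28.3311 EBC


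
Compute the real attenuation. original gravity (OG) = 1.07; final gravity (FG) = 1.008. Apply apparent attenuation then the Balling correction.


AA = (OG−FG)/(OG−1)·100;  RA = AA·0.8192
AA = (1.07 − 1.008)/(1.07 − 1)·100 = 88.5714
RA = 88.5714·0.8192

72.5577 %


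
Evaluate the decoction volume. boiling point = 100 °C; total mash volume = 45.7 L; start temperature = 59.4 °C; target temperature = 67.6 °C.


V_dec = V_total·(T_target − T_start)/(T_boil − T_start)
V_dec = 45.7·(67.6 − 59.4)/(100 − 59.4)

9.2300 L


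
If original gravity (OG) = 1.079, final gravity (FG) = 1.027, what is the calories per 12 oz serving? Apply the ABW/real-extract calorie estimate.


ABW = (OG−FG)·131.25·0.79/FG;  °P = 259 − 259/SG (for OG→OE and FG→AE);  RE = 0.1808·OE + 0.8192·AE;  Cal = (6.9·ABW + 4·(RE−0.1))·FG·3.55
ABW = (1.079 − 1.027)·131.25·0.79/1.027 = 5.2500
OE = 259 − 259/1.079 = 18.9629 °P
AE = 259 − 259/1.027 = 6.8092 °P
RE = 0.1808·18.9629 + 0.8192·6.8092 = 9.0066 °P
Cal = (6.9·5.2500 + 4·(9.0066−0.1))·1.027·3.55

261.9588 kcal


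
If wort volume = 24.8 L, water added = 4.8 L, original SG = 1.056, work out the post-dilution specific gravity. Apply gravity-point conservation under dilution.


SG_new = 1 + (SG_old − 1)·V_old/(V_old + V_water)
pts = (1.056 − 1)·1000·24.8/(24.8 + 4.8) = 46.9189
SG_new = 1 + 46.9189/1000

1.0469


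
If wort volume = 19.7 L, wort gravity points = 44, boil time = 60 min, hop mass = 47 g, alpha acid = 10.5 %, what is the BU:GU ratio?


U = 1.65·0.000125^(GP/1000)·(1−e^(−0.04t))/4.15;  IBU = (α/100)·m·U·1000/V;  BU:GU = IBU/GP
U = 1.65·0.000125^(44/1000)·(1−e^(−0.04·60))/4.15 = 0.2434
IBU = (10.5/100)·47·0.2434·1000/19.7 = 60.9845
BU:GU = 60.9845/44

1.3860


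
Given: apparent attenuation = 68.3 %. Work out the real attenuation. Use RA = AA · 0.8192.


RA = 68.3 · 0.8192

55.9514 %


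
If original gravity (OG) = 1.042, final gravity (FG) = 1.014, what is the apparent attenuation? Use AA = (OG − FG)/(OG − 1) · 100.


AA = (1.042 − 1.014)/(1.042 − 1) · 100

66.6667 %


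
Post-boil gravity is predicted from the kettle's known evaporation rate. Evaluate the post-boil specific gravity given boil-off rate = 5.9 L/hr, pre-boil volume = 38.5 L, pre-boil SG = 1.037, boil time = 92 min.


V_post = V_pre − rate·(t/60);  SG_post = 1 + (SG_pre−1)·V_pre/V_post
V_post = 38.5 − 5.9·(92/60) = 29.4533
SG_post = 1 + (1.037 − 1)·38.5/29.4533

1.0484


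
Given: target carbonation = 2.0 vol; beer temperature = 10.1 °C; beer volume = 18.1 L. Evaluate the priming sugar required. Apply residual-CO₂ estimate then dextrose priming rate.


residual = 14.695·(0.01821 + 0.09011·e^(−0.04·T));  sugar = (target − residual)·4.0·V
residual = 14.695·(0.01821 + 0.09011·e^(−0.04·10.1)) = 1.1517
sugar = (2.0 − 1.1517)·4.0·18.1

61.4192 g


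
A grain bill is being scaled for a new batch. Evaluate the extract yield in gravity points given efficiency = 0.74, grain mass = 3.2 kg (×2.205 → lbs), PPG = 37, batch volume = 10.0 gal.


points = lbs × PPG × eff / vol
lbs = 3.2 × 2.205 = 7.0560
points = 7.0560 × 37 × 0.74 / 10.0

19.3193 points


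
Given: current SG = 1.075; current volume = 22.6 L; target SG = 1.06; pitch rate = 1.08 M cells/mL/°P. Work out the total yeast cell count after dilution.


V_w = V·((SG_c−1)/(SG_t−1)−1);  °P = 259 − 259/SG_t;  cells = rate·(V+V_w)·°P
V_w = 22.6·((1.075−1)/(1.06−1)−1) = 5.6500
V_final = 22.6 + 5.6500 = 28.2500
°P = 259 − 259/1.06 = 14.6604
cells = 1.08·28.2500·14.6604

447.2881 billion cells


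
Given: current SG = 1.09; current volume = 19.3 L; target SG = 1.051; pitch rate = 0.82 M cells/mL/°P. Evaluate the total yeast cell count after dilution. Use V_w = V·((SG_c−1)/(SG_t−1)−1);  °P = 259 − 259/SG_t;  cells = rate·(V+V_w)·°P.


V_w = 19.3·((1.09−1)/(1.051−1)−1) = 14.7588
V_final = 19.3 + 14.7588 = 34.0588
°P = 259 − 259/1.051 = 12.5680
cells = 0.82·34.0588·12.5680

351.0029 billion cells


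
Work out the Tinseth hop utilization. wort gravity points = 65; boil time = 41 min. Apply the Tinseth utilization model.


U = 1.65·0.000125^(GP/1000) · (1 − e^(−0.04·t))/4.15
bigness = 1.65·0.000125^(65/1000) = 0.9200
boil_factor = (1 − e^(−0.04·41))/4.15 = 0.1942
U = 0.9200 · 0.1942

0.1787


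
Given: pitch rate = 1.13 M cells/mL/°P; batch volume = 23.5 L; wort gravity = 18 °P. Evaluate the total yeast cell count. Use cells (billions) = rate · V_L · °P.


cells = 1.13 · 23.5 · 18

477.9900 billion cells


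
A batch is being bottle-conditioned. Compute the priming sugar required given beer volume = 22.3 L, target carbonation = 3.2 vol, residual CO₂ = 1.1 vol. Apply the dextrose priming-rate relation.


sugar = (target − residual)·4.0·V
sugar = (3.2 − 1.1)·4.0·22.3

187.3200 g


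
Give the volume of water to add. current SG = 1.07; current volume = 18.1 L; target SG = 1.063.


V_water = V·((SG_curr − 1)/(SG_target − 1) − 1)
V_water = 18.1·((1.07 − 1)/(1.063 − 1) − 1)

2.0111 L


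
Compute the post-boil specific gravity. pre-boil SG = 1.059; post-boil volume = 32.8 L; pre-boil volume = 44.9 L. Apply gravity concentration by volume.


SG_post = 1 + (SG_pre − 1)·V_pre/V_post
pts_pre = (1.059 − 1)·1000 = 59.0000
pts_post = 59.0000·44.9/32.8 = 80.7652
SG_post = 1 + 80.7652/1000

1.0808


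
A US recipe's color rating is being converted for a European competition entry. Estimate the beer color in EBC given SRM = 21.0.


EBC = SRM · 1.97
EBC = 21.0 · 1.97

41.3700 EBC


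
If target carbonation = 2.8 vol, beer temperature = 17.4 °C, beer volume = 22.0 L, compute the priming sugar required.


residual = 14.695·(0.01821 + 0.09011·e^(−0.04·T));  sugar = (target − residual)·4.0·V
residual = 14.695·(0.01821 + 0.09011·e^(−0.04·17.4)) = 0.9278
sugar = (2.8 − 0.9278)·4.0·22.0

164.7542 g


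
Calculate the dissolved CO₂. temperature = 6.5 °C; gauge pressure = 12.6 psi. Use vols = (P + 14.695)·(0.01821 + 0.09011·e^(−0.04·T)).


vols = (12.6 + 14.695)·(0.01821 + 0.09011·e^(−0.04·6.5))

2.3935 volumes


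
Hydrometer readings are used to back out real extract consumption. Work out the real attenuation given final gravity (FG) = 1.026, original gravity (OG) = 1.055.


AA = (OG−FG)/(OG−1)·100;  RA = AA·0.8192
AA = (1.055 − 1.026)/(1.055 − 1)·100 = 52.7273
RA = 52.7273·0.8192

43.1942 %


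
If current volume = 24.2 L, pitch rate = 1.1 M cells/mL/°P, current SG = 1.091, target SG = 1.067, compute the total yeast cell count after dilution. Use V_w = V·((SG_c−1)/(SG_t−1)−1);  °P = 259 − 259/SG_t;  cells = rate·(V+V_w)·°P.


V_w = 24.2·((1.091−1)/(1.067−1)−1) = 8.6687
V_final = 24.2 + 8.6687 = 32.8687
°P = 259 − 259/1.067 = 16.2634
cells = 1.1·32.8687·16.2634

588.0101 billion cells


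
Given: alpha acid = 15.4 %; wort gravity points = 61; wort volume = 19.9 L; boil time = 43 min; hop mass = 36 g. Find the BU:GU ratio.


U = 1.65·0.000125^(GP/1000)·(1−e^(−0.04t))/4.15;  IBU = (α/100)·m·U·1000/V;  BU:GU = IBU/GP
U = 1.65·0.000125^(61/1000)·(1−e^(−0.04·43))/4.15 = 0.1886
IBU = (15.4/100)·36·0.1886·1000/19.9 = 52.5564
BU:GU = 52.5564/61

0.8616


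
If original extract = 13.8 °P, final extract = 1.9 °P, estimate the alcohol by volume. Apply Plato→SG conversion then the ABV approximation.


SG = 259/(259 − P);  ABV = (OG − FG)·131.25
OG = 259/(259 − 13.8) = 1.0563
FG = 259/(259 − 1.9) = 1.0074
ABV = (1.0563 − 1.0074)·131.25

6.4169 % ABV


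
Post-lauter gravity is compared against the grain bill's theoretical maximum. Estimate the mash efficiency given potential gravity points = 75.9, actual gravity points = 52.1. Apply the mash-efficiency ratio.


efficiency = actual / potential × 100
efficiency = 52.1 / 75.9 × 100

68.6430 %


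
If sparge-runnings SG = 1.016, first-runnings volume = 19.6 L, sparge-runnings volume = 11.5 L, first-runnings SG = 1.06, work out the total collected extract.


total = Σ (SG_i − 1)·1000·V_i
first = (1.06 − 1)·1000·19.6 = 1176.0000
sparge = (1.016 − 1)·1000·11.5 = 184.0000
total = 1176.0000 + 184.0000

1360.0000 gravity·L


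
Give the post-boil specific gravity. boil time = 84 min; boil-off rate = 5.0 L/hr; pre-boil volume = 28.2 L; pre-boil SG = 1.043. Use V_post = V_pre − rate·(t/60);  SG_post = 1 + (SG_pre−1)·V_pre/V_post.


V_post = 28.2 − 5.0·(84/60) = 21.2000
SG_post = 1 + (1.043 − 1)·28.2/21.2000

1.0572


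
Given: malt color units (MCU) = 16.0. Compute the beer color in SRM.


SRM = 1.4922 · MCU^0.6859
SRM = 1.4922 · 16.0^0.6859

9.9939 SRM


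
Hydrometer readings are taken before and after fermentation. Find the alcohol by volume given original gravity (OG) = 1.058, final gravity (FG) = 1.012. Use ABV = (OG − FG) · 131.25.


ABV = (1.058 − 1.012) · 131.25

6.0375 % ABV


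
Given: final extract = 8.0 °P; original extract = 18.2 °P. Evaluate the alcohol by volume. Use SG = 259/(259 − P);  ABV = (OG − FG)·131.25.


OG = 259/(259 − 18.2) = 1.0756
FG = 259/(259 − 8.0) = 1.0319
ABV = (1.0756 − 1.0319)·131.25

5.7368 % ABV
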